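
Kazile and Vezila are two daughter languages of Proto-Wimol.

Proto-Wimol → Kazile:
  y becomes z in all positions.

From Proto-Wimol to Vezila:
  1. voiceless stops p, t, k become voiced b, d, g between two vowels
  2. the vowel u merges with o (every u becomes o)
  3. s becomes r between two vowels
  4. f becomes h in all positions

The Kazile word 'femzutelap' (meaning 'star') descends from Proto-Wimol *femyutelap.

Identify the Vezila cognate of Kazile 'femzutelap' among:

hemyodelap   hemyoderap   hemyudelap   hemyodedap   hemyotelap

Vezila: start from *femyutelap.
  rule 1 (intervocalic voicing): femyutelap → femyudelap
  rule 2 (vowel merger): femyudelap → femyodelap
  rule 3: no change — femyodelap
  rule 4 (unconditioned shift): femyodelap → hemyodelap
  ⇒ Vezila hemyodelap
Among the options, 'hemyodelap' alone shows every Vezila change applied in order.

hemyodelap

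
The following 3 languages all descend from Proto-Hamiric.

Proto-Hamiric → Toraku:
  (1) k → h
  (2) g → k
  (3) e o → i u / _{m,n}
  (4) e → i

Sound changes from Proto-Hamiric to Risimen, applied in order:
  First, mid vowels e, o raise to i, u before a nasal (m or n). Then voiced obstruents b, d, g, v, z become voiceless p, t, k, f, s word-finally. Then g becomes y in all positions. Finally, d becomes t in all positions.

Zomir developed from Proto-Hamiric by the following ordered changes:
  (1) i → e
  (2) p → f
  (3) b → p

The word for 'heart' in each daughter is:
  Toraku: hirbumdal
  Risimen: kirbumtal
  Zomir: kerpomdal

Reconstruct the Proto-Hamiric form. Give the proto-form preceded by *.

Position 2: Toraku has i, Risimen has i, Zomir has e. Taking the neighbouring segments as reconstructed: Toraku i could go back to *e or *i; Risimen i can only go back to *i; Zomir e could go back to *e or *i — the one source consistent with every daughter is *i.
Position 1: Toraku has h, Risimen has k, Zomir has k. Zomir preserves k here (none of its changes turn any other segment into k), so the proto-segment is *k.
Position 4: Toraku has b, Risimen has b, Zomir has p. Toraku preserves b here (none of its changes turn any other segment into b), so the proto-segment is *b.
Continuing position by position gives *kirbomdal; check it forward:
Toraku: *kirbomdal
  kirbomdal → hirbomdal   [unconditioned shift]
  hirbomdal (rule 2 does not apply)
  hirbomdal → hirbumdal   [pre-nasal raising]
  hirbumdal (rule 4 does not apply)
  giving Toraku hirbumdal.
Risimen: *kirbomdal > kirbumdal > kirbumtal  (by pre-nasal raising, unconditioned shift)
Zomir: start from *kirbomdal.
  rule 1 (vowel merger): kirbomdal → kerbomdal
  rule 2: no change — kerbomdal
  rule 3 (unconditioned shift): kerbomdal → kerpomdal
  ⇒ Zomir kerpomdal
No other proto-form is consistent with every reflex, so the reconstruction is *kirbomdal.

*kirbomdal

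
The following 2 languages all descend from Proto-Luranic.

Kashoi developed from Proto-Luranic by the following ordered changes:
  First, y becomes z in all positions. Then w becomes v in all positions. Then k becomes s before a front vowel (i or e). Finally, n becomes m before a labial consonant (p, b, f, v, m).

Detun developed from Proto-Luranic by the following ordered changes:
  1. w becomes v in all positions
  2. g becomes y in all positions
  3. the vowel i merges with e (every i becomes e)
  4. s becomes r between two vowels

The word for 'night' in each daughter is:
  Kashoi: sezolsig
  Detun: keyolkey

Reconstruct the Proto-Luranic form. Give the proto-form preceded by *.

*keyolkig

Position 6: Kashoi has s, Detun has k. Detun preserves k here (none of its changes turn any other segment into k), so the proto-segment is *k.
Position 7: Kashoi has i, Detun has e. Kashoi preserves i here (none of its changes turn any other segment into i), so the proto-segment is *i.
Continuing position by position gives *keyolkig; check it forward:
Kashoi: start from *keyolkig.
  rule 1 (unconditioned shift): keyolkig → kezolkig
  rule 2: no change — kezolkig
  rule 3 (palatalisation): kezolkig → sezolsig
  rule 4: no change — sezolsig
  ⇒ Kashoi sezolsig
Detun: start from *keyolkig.
  rule 1: no change — keyolkig
  rule 2 (unconditioned shift): keyolkig → keyolkiy
  rule 3 (vowel merger): keyolkiy → keyolkey
  rule 4: no change — keyolkey
  ⇒ Detun keyolkey
*keyolkig is the unique common source.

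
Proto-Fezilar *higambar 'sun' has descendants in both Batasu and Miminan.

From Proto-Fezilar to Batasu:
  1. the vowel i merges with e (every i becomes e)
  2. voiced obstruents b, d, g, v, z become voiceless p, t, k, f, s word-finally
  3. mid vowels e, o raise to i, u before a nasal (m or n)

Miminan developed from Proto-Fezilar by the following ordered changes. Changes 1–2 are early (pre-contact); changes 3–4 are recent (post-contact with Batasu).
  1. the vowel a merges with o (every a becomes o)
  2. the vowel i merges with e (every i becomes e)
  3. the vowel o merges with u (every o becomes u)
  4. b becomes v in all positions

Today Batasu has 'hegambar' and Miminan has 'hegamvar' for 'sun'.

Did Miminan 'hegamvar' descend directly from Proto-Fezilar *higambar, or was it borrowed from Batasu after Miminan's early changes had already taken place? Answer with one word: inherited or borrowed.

borrowed

If inherited, *higambar would pass through all of Miminan's changes:
Miminan: *higambar
  higambar → higombor   [vowel merger]
  higombor → hegombor   [vowel merger]
  hegombor → hegumbur   [vowel merger]
  hegumbur → hegumvur   [unconditioned shift]
  giving Miminan hegumvur.
If borrowed from Batasu 'hegambar' after the early changes, it would undergo only the recent ones:
  rule 3 (vowel merger): no change (hegambar)
  rule 4 (unconditioned shift): hegambar → hegamvar
  ⇒ as a loan: hegamvar
Miminan 'hegamvar' matches the loan outcome 'hegamvar', not the inherited 'hegumvur' — it skipped the early Miminan changes, so it was borrowed from Batasu.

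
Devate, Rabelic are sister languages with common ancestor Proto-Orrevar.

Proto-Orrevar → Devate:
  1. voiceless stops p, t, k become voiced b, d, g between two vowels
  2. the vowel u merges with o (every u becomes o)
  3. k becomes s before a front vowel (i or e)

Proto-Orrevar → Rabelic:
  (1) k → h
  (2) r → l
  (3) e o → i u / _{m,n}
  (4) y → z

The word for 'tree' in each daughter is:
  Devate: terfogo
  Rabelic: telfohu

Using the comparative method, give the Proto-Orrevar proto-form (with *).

*terfoku

Position 7: Devate has o, Rabelic has u. Taking the neighbouring segments as reconstructed: Devate o could go back to *o or *u; Rabelic u can only go back to *u — the one source consistent with every daughter is *u.
Position 3: Devate has r, Rabelic has l. Devate preserves r here (none of its changes turn any other segment into r), so the proto-segment is *r.
Position 6: Devate has g, Rabelic has h. Taking the neighbouring segments as reconstructed: Devate g could go back to *k or *g; Rabelic h could go back to *k or *h — the one source consistent with every daughter is *k.
Verify the candidate proto-form against each daughter:
Devate: *terfoku
  terfoku → terfogu   [intervocalic voicing]
  terfogu → terfogo   [vowel merger]
  terfogo (rule 3 does not apply)
  giving Devate terfogo.
Rabelic: start from *terfoku.
  rule 1 (unconditioned shift): terfoku → terfohu
  rule 2 (unconditioned shift): terfohu → telfohu
  rule 3: no change — telfohu
  rule 4: no change — telfohu
  ⇒ Rabelic telfohu
Only *terfoku yields all of Devate terfogo, Rabelic telfohu.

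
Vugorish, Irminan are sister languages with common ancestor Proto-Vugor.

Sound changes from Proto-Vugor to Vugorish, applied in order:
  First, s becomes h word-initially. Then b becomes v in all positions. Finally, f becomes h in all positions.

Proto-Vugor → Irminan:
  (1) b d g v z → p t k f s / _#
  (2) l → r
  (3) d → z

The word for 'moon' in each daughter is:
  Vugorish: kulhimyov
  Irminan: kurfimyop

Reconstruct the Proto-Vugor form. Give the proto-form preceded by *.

Position 9: Vugorish has v, Irminan has p. Taking the neighbouring segments as reconstructed: Vugorish v could go back to *b or *v; Irminan p could go back to *p or *b — the one source consistent with every daughter is *b.
Position 4: Vugorish has h, Irminan has f. Taking the neighbouring segments as reconstructed: Vugorish h could go back to *f or *h; Irminan f can only go back to *f — the one source consistent with every daughter is *f.
Position 3: Vugorish has l, Irminan has r. Vugorish preserves l here (none of its changes turn any other segment into l), so the proto-segment is *l.
The remaining positions agree across the daughters. Check the candidate against every language:
Vugorish: start from *kulfimyob.
  rule 1: no change — kulfimyob
  rule 2 (unconditioned shift): kulfimyob → kulfimyov
  rule 3 (unconditioned shift): kulfimyov → kulhimyov
  ⇒ Vugorish kulhimyov
Irminan: start from *kulfimyob.
  rule 1 (final devoicing): kulfimyob → kulfimyop
  rule 2 (unconditioned shift): kulfimyop → kurfimyop
  rule 3: no change — kurfimyop
  ⇒ Irminan kurfimyop
Only *kulfimyob yields all of Vugorish kulhimyov, Irminan kurfimyop.

*kulfimyob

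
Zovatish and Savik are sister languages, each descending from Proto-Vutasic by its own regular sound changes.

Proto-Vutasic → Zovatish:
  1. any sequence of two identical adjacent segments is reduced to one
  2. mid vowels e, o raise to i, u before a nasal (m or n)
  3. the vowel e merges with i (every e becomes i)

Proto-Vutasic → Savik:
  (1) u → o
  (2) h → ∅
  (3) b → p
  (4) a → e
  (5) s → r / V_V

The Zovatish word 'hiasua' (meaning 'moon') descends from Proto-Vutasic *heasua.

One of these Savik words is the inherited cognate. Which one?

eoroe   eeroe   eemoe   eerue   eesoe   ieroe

Savik: *heasua > heasoa > easoa > eesoe > eeroe  (by vowel merger, h-loss, vowel merger, rhotacism)

eeroe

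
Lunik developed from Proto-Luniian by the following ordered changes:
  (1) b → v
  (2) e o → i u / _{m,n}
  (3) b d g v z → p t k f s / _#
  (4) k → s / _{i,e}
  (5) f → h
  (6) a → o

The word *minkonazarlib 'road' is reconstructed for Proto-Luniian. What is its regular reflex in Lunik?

minkunozorlih

Lunik: start from *minkonazarlib.
  rule 1 (unconditioned shift): minkonazarlib → minkonazarliv
  rule 2 (pre-nasal raising): minkonazarliv → minkunazarliv
  rule 3 (final devoicing): minkunazarliv → minkunazarlif
  rule 4: no change — minkunazarlif
  rule 5 (unconditioned shift): minkunazarlif → minkunazarlih
  rule 6 (vowel merger): minkunazarlih → minkunozorlih
  ⇒ Lunik minkunozorlih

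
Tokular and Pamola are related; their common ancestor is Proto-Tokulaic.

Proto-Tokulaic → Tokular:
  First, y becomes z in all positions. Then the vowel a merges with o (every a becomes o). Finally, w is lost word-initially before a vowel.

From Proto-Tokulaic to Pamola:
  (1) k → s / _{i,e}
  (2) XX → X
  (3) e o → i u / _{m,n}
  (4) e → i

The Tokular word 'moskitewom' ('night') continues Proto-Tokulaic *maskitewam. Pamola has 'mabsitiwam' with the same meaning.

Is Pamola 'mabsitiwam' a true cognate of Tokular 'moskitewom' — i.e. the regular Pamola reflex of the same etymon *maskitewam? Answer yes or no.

Derive the expected Pamola reflex of *maskitewam:
Pamola: *maskitewam
  maskitewam → massitewam   [palatalisation]
  massitewam → masitewam   [degemination]
  masitewam (rule 3 does not apply)
  masitewam → masitiwam   [vowel merger]
  giving Pamola masitiwam.
The regular Pamola reflex would be 'masitiwam', but the attested form is 'mabsitiwam'. The correspondence is irregular, so they are not cognates (the Pamola form has a different source).

no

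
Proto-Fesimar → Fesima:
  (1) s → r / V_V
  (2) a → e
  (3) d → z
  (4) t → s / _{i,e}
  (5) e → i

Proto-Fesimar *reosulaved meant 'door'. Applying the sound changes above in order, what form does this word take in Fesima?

Fesima: *reosulaved
  reosulaved → reorulaved   [rhotacism]
  reorulaved → reoruleved   [vowel merger]
  reoruleved → reorulevez   [unconditioned shift]
  reorulevez (rule 4 does not apply)
  reorulevez → rioruliviz   [vowel merger]
  giving Fesima rioruliviz.

rioruliviz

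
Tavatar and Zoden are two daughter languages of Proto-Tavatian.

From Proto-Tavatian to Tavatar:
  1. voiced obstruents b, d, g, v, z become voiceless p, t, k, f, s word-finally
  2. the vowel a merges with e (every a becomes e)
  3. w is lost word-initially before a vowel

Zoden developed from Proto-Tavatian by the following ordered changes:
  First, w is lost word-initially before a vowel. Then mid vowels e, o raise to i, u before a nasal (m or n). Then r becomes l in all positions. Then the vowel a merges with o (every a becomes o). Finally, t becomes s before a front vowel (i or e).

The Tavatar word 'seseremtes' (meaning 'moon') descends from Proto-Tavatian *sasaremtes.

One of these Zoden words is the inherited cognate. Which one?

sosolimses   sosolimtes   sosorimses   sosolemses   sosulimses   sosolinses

Zoden: *sasaremtes
  sasaremtes (rule 1 does not apply)
  sasaremtes → sasarimtes   [pre-nasal raising]
  sasarimtes → sasalimtes   [unconditioned shift]
  sasalimtes → sosolimtes   [vowel merger]
  sosolimtes → sosolimses   [palatalisation]
  giving Zoden sosolimses.
The other candidates each miss or misapply at least one Zoden change.

sosolimses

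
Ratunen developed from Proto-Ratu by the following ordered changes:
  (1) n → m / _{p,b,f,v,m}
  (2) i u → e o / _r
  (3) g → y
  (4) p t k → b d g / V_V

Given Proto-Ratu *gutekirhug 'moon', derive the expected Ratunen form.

yudegerhuy

Ratunen: *gutekirhug
  gutekirhug (rule 1 does not apply)
  gutekirhug → gutekerhug   [pre-rhotic lowering]
  gutekerhug → yutekerhuy   [unconditioned shift]
  yutekerhuy → yudegerhuy   [intervocalic voicing]
  giving Ratunen yudegerhuy.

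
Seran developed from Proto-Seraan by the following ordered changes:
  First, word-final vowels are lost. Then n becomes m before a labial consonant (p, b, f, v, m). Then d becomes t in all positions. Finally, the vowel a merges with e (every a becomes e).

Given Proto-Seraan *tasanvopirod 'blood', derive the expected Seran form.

tesemvopirot

Seran: *tasanvopirod
  tasanvopirod (rule 1 does not apply)
  tasanvopirod → tasamvopirod   [nasal place assimilation]
  tasamvopirod → tasamvopirot   [unconditioned shift]
  tasamvopirot → tesemvopirot   [vowel merger]
  giving Seran tesemvopirot.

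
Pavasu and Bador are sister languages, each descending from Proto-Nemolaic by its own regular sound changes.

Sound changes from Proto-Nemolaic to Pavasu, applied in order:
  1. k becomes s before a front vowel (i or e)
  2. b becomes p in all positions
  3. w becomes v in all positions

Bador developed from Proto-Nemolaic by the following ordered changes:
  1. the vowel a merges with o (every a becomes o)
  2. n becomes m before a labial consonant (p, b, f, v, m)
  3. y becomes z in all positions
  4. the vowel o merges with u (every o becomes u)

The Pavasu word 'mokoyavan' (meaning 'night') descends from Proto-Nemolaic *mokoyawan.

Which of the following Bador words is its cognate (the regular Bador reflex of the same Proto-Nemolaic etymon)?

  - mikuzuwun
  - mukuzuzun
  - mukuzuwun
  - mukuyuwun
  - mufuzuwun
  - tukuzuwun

mukuzuwun

Bador: *mokoyawan > mokoyowon > mokozowon > mukuzuwun  (by vowel merger, unconditioned shift, vowel merger)
Among the options, 'mukuzuwun' alone shows every Bador change applied in order.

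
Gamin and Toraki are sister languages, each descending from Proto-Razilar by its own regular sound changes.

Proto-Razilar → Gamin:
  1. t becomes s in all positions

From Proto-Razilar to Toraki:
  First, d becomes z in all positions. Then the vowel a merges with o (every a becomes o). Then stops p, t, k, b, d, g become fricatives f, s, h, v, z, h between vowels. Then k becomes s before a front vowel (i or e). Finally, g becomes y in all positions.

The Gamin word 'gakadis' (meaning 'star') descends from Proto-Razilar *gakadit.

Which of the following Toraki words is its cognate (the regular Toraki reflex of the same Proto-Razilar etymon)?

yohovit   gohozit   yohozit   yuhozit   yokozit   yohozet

Toraki: *gakadit
  gakadit → gakazit   [unconditioned shift]
  gakazit → gokozit   [vowel merger]
  gokozit → gohozit   [intervocalic lenition]
  gohozit (rule 4 does not apply)
  gohozit → yohozit   [unconditioned shift]
  giving Toraki yohozit.
Among the options, 'yohozit' alone shows every Toraki change applied in order.

yohozit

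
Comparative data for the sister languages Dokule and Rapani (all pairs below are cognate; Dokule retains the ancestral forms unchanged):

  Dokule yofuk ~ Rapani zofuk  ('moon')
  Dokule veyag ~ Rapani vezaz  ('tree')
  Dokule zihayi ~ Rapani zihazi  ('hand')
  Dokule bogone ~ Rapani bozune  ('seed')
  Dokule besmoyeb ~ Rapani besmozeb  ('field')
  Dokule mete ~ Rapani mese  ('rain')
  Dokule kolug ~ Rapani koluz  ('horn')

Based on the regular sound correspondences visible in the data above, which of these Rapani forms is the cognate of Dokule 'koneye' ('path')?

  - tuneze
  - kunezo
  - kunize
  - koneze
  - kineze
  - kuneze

kuneze

bogone ~ bozune — Dokule o corresponds to Rapani u after a consonant, before a nasal.
besmoyeb ~ besmozeb — Dokule y corresponds to Rapani z between vowels (before a front vowel).
Applying these to Dokule 'koneye':
  koneye → kuneye   (o→u after a consonant, before a nasal)
  kuneye → kuneze   (y→z between vowels (before a front vowel))
So the Rapani cognate is 'kuneze'.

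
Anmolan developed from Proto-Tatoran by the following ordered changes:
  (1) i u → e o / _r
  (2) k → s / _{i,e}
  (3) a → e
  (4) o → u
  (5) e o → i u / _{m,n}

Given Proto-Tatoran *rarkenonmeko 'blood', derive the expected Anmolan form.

Anmolan: start from *rarkenonmeko.
  rule 1: no change — rarkenonmeko
  rule 2 (palatalisation): rarkenonmeko → rarsenonmeko
  rule 3 (vowel merger): rarsenonmeko → rersenonmeko
  rule 4 (vowel merger): rersenonmeko → rersenunmeku
  rule 5 (pre-nasal raising): rersenunmeku → rersinunmeku
  ⇒ Anmolan rersinunmeku

rersinunmeku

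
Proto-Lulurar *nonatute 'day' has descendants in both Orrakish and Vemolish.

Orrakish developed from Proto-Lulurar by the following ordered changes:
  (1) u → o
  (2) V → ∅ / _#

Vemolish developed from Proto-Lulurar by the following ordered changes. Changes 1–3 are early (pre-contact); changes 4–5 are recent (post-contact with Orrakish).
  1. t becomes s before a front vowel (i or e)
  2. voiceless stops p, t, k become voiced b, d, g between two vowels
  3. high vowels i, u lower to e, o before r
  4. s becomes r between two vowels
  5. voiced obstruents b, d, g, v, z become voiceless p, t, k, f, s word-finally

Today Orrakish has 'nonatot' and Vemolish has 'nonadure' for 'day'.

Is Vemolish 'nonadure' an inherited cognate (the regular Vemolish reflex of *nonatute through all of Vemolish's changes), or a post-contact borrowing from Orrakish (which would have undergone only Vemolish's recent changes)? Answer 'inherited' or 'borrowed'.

If inherited, *nonatute would pass through all of Vemolish's changes:
Vemolish: *nonatute > nonatuse > nonaduse > nonadure  (by palatalisation, intervocalic voicing, rhotacism)
If borrowed from Orrakish 'nonatot' after the early changes, it would undergo only the recent ones:
  rule 4 (rhotacism): no change (nonatot)
  rule 5 (final devoicing): no change (nonatot)
  ⇒ as a loan: nonatot
Vemolish 'nonadure' matches the inherited outcome exactly, so it is an inherited cognate, not a loan.

inherited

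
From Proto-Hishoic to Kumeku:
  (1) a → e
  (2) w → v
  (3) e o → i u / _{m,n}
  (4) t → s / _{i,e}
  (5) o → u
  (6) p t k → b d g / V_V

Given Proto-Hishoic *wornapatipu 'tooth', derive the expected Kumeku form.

vurnebesibu

Kumeku: *wornapatipu
  wornapatipu → wornepetipu   [vowel merger]
  wornepetipu → vornepetipu   [unconditioned shift]
  vornepetipu (rule 3 does not apply)
  vornepetipu → vornepesipu   [palatalisation]
  vornepesipu → vurnepesipu   [vowel merger]
  vurnepesipu → vurnebesibu   [intervocalic voicing]
  giving Kumeku vurnebesibu.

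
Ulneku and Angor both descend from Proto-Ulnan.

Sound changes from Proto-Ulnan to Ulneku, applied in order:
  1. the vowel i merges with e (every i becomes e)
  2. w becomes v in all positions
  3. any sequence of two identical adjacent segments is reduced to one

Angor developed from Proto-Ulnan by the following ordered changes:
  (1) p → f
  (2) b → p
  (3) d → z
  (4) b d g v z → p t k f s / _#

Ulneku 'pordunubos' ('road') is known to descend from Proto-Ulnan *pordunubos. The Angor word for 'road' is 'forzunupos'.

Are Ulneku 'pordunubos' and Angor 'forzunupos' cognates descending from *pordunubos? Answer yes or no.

Derive the expected Angor reflex of *pordunubos:
Angor: start from *pordunubos.
  rule 1 (unconditioned shift): pordunubos → fordunubos
  rule 2 (unconditioned shift): fordunubos → fordunupos
  rule 3 (unconditioned shift): fordunupos → forzunupos
  rule 4: no change — forzunupos
  ⇒ Angor forzunupos
Angor 'forzunupos' matches the regular reflex exactly, so the pair is cognate.

yes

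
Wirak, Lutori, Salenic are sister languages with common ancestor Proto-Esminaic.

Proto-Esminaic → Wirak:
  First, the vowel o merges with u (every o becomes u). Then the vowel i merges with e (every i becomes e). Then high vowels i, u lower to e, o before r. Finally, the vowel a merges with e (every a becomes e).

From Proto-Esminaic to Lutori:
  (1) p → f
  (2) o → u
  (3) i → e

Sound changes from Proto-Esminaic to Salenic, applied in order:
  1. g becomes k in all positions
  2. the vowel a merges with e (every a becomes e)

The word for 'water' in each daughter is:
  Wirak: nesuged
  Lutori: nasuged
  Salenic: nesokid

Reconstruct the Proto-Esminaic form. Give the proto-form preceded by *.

*nasogid

Position 6: Wirak has e, Lutori has e, Salenic has i. Salenic preserves i here (none of its changes turn any other segment into i), so the proto-segment is *i.
Position 5: Wirak has g, Lutori has g, Salenic has k. Wirak preserves g here (none of its changes turn any other segment into g), so the proto-segment is *g.
Continuing position by position gives *nasogid; check it forward:
Wirak: start from *nasogid.
  rule 1 (vowel merger): nasogid → nasugid
  rule 2 (vowel merger): nasugid → nasuged
  rule 3: no change — nasuged
  rule 4 (vowel merger): nasuged → nesuged
  ⇒ Wirak nesuged
Lutori: *nasogid > nasugid > nasuged  (by vowel merger, vowel merger)
Salenic: start from *nasogid.
  rule 1 (unconditioned shift): nasogid → nasokid
  rule 2 (vowel merger): nasokid → nesokid
  ⇒ Salenic nesokid
Only *nasogid yields all of Wirak nesuged, Lutori nasuged, Salenic nesokid.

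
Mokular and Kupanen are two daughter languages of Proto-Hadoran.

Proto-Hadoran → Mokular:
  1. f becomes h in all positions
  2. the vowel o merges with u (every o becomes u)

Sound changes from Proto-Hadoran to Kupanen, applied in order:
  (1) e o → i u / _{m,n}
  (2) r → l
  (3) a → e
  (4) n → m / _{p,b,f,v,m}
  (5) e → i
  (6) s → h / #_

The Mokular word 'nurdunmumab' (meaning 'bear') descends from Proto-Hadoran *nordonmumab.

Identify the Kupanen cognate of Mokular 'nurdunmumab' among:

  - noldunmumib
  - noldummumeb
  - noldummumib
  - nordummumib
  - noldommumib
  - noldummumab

Kupanen: *nordonmumab > nordunmumab > noldunmumab > noldunmumeb > noldummumeb > noldummumib  (by pre-nasal raising, unconditioned shift, vowel merger, nasal place assimilation, vowel merger)
Among the options, 'noldummumib' alone shows every Kupanen change applied in order.

noldummumib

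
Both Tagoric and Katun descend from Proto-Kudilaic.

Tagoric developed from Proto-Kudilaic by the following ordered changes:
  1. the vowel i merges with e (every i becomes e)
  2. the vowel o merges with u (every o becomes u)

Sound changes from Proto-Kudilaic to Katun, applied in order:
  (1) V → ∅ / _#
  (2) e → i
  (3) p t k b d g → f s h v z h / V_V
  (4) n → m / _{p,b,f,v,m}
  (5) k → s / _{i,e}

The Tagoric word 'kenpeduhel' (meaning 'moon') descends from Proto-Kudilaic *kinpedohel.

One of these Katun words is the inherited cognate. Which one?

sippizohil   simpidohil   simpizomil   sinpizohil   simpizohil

Katun: *kinpedohel
  kinpedohel (rule 1 does not apply)
  kinpedohel → kinpidohil   [vowel merger]
  kinpidohil → kinpizohil   [intervocalic lenition]
  kinpizohil → kimpizohil   [nasal place assimilation]
  kimpizohil → simpizohil   [palatalisation]
  giving Katun simpizohil.
Among the options, 'simpizohil' alone shows every Katun change applied in order.

simpizohil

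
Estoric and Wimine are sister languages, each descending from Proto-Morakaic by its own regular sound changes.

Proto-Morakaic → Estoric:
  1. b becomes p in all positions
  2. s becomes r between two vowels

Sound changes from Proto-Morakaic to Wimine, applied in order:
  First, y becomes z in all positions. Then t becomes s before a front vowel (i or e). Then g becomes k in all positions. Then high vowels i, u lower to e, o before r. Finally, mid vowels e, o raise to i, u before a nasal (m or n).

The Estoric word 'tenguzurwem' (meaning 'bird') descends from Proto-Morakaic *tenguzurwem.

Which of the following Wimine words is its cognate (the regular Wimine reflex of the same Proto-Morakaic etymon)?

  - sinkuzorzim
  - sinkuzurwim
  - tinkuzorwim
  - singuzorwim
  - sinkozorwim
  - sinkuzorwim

Wimine: *tenguzurwem
  tenguzurwem (rule 1 does not apply)
  tenguzurwem → senguzurwem   [palatalisation]
  senguzurwem → senkuzurwem   [unconditioned shift]
  senkuzurwem → senkuzorwem   [pre-rhotic lowering]
  senkuzorwem → sinkuzorwim   [pre-nasal raising]
  giving Wimine sinkuzorwim.
Among the options, 'sinkuzorwim' alone shows every Wimine change applied in order.

sinkuzorwim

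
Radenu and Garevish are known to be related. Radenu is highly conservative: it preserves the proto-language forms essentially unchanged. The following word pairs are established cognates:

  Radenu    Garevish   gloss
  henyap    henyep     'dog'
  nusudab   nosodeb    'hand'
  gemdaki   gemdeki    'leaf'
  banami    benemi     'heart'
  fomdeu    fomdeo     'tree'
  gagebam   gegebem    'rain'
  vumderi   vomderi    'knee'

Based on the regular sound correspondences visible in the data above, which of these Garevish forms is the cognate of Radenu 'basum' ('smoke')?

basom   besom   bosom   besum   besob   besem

gemdaki ~ gemdeki, gagebam ~ gegebem — Radenu a corresponds to Garevish e after a consonant, before a consonant other than r, m, n, p, b, f, v.
vumderi ~ vomderi — Radenu u corresponds to Garevish o after a consonant, before a nasal.
Applying these to Radenu 'basum':
  basum → besum   (a→e after a consonant, before a consonant other than r, m, n, p, b, f, v)
  besum → besom   (u→o after a consonant, before a nasal)
So the Garevish cognate is 'besom'.

besom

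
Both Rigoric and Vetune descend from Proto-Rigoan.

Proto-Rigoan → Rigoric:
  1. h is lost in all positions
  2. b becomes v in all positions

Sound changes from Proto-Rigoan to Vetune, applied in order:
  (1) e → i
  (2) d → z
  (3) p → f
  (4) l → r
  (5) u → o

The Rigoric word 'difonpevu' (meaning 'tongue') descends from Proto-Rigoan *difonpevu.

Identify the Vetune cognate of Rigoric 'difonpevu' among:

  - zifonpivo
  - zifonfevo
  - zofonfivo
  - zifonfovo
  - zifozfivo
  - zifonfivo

Vetune: *difonpevu > difonpivu > zifonpivu > zifonfivu > zifonfivo  (by vowel merger, unconditioned shift, unconditioned shift, vowel merger)

zifonfivo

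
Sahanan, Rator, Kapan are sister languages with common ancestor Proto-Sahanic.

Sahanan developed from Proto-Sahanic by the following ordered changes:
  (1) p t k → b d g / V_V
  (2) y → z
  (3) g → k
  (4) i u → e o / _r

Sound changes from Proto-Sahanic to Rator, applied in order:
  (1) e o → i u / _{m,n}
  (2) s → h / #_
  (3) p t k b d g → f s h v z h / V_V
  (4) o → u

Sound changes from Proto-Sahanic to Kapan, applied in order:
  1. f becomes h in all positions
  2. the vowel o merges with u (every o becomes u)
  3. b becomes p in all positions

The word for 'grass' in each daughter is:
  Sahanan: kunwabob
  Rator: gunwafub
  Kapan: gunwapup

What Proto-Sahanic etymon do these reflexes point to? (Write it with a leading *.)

*gunwapob

Position 7: Sahanan has o, Rator has u, Kapan has u. Taking the neighbouring segments as reconstructed: Sahanan o can only go back to *o; Rator u could go back to *o or *u; Kapan u could go back to *o or *u — the one source consistent with every daughter is *o.
Position 1: Sahanan has k, Rator has g, Kapan has g. Rator preserves g here (none of its changes turn any other segment into g), so the proto-segment is *g.
Position 8: Sahanan has b, Rator has b, Kapan has p. Rator preserves b here (none of its changes turn any other segment into b), so the proto-segment is *b.
Continuing position by position gives *gunwapob; check it forward:
Sahanan: *gunwapob
  gunwapob → gunwabob   [intervocalic voicing]
  gunwabob (rule 2 does not apply)
  gunwabob → kunwabob   [unconditioned shift]
  kunwabob (rule 4 does not apply)
  giving Sahanan kunwabob.
Rator: *gunwapob > gunwafob > gunwafub  (by intervocalic lenition, vowel merger)
Kapan: *gunwapob > gunwapub > gunwapup  (by vowel merger, unconditioned shift)
*gunwapob is the unique common source.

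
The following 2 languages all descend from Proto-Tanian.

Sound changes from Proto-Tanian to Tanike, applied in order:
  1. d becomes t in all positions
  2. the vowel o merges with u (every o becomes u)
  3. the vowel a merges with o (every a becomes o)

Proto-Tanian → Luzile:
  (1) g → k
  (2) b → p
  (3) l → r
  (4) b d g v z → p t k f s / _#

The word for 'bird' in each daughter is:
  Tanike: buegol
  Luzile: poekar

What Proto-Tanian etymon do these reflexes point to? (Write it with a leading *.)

*boegal

Position 6: Tanike has l, Luzile has r. Tanike preserves l here (none of its changes turn any other segment into l), so the proto-segment is *l.
Position 2: Tanike has u, Luzile has o. Luzile preserves o here (none of its changes turn any other segment into o), so the proto-segment is *o.
Continuing position by position gives *boegal; check it forward:
Tanike: *boegal
  boegal (rule 1 does not apply)
  boegal → buegal   [vowel merger]
  buegal → buegol   [vowel merger]
  giving Tanike buegol.
Luzile: *boegal
  boegal → boekal   [unconditioned shift]
  boekal → poekal   [unconditioned shift]
  poekal → poekar   [unconditioned shift]
  poekar (rule 4 does not apply)
  giving Luzile poekar.
No other proto-form is consistent with every reflex, so the reconstruction is *boegal.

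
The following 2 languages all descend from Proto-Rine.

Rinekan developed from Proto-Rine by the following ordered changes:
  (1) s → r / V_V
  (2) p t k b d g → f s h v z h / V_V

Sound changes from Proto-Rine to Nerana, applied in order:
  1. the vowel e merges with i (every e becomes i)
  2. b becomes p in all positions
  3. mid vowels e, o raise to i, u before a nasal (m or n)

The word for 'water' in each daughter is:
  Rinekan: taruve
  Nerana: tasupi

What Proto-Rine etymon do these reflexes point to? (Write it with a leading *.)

Position 5: Rinekan has v, Nerana has p. Taking the neighbouring segments as reconstructed: Rinekan v could go back to *b or *v; Nerana p could go back to *p or *b — the one source consistent with every daughter is *b.
Position 3: Rinekan has r, Nerana has s. Nerana preserves s here (none of its changes turn any other segment into s), so the proto-segment is *s.
Position 6: Rinekan has e, Nerana has i. Rinekan preserves e here (none of its changes turn any other segment into e), so the proto-segment is *e.
This points to *tasube. Verify forward in each daughter:
Rinekan: *tasube
  tasube → tarube   [rhotacism]
  tarube → taruve   [intervocalic lenition]
  giving Rinekan taruve.
Nerana: *tasube
  tasube → tasubi   [vowel merger]
  tasubi → tasupi   [unconditioned shift]
  tasupi (rule 3 does not apply)
  giving Nerana tasupi.
Only *tasube yields all of Rinekan taruve, Nerana tasupi.

*tasube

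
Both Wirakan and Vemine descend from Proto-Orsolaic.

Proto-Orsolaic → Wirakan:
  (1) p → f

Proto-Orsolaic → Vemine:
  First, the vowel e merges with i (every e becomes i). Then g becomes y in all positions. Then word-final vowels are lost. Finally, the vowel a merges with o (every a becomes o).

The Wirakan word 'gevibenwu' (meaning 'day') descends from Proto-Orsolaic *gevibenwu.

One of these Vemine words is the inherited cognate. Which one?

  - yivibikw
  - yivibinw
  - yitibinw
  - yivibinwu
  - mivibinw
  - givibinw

Vemine: start from *gevibenwu.
  rule 1 (vowel merger): gevibenwu → givibinwu
  rule 2 (unconditioned shift): givibinwu → yivibinwu
  rule 3 (apocope): yivibinwu → yivibinw
  rule 4: no change — yivibinw
  ⇒ Vemine yivibinw

yivibinw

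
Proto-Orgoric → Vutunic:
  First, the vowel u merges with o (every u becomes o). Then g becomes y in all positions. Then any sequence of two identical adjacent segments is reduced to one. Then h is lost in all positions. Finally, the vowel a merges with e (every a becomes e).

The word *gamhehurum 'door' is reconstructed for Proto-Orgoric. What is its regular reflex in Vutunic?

Vutunic: start from *gamhehurum.
  rule 1 (vowel merger): gamhehurum → gamhehorom
  rule 2 (unconditioned shift): gamhehorom → yamhehorom
  rule 3: no change — yamhehorom
  rule 4 (h-loss): yamhehorom → yameorom
  rule 5 (vowel merger): yameorom → yemeorom
  ⇒ Vutunic yemeorom

yemeorom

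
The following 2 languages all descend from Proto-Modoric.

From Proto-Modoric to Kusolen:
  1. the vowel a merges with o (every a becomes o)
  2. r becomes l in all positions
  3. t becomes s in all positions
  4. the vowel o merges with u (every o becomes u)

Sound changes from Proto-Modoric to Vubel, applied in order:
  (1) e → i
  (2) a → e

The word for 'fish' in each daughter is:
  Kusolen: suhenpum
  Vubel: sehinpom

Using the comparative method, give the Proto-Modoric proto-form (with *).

*sahenpom

Position 2: Kusolen has u, Vubel has e. In Vubel, e can only continue *a, so the proto-segment is *a.
Position 4: Kusolen has e, Vubel has i. Kusolen preserves e here (none of its changes turn any other segment into e), so the proto-segment is *e.
Verify the candidate proto-form against each daughter:
Kusolen: *sahenpom
  sahenpom → sohenpom   [vowel merger]
  sohenpom (rule 2 does not apply)
  sohenpom (rule 3 does not apply)
  sohenpom → suhenpum   [vowel merger]
  giving Kusolen suhenpum.
Vubel: *sahenpom > sahinpom > sehinpom  (by vowel merger, vowel merger)
No other proto-form is consistent with every reflex, so the reconstruction is *sahenpom.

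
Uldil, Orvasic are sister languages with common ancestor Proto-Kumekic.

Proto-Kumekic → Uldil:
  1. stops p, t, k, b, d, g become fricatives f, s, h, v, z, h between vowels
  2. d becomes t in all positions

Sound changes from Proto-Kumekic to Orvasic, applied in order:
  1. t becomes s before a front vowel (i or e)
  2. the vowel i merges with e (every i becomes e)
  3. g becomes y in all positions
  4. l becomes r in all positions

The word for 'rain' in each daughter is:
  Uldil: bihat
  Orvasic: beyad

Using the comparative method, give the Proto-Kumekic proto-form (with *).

Position 2: Uldil has i, Orvasic has e. Uldil preserves i here (none of its changes turn any other segment into i), so the proto-segment is *i.
Position 5: Uldil has t, Orvasic has d. Orvasic preserves d here (none of its changes turn any other segment into d), so the proto-segment is *d.
Verify the candidate proto-form against each daughter:
Uldil: *bigad > bihad > bihat  (by intervocalic lenition, unconditioned shift)
Orvasic: *bigad > begad > beyad  (by vowel merger, unconditioned shift)
No other proto-form is consistent with every reflex, so the reconstruction is *bigad.

*bigad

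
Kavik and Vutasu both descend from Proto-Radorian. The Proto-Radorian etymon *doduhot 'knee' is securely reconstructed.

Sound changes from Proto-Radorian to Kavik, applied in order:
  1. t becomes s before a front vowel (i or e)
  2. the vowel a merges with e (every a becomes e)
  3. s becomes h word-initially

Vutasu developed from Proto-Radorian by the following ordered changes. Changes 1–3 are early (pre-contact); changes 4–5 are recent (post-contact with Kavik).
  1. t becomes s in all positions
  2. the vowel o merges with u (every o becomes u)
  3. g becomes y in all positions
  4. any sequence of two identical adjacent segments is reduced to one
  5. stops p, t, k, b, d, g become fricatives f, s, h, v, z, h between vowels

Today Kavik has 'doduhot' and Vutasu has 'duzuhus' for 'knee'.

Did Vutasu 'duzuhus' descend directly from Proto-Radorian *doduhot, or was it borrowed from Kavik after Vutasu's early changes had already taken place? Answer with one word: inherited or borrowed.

inherited

If inherited, *doduhot would pass through all of Vutasu's changes:
Vutasu: start from *doduhot.
  rule 1 (unconditioned shift): doduhot → doduhos
  rule 2 (vowel merger): doduhos → duduhus
  rule 3: no change — duduhus
  rule 4: no change — duduhus
  rule 5 (intervocalic lenition): duduhus → duzuhus
  ⇒ Vutasu duzuhus
If borrowed from Kavik 'doduhot' after the early changes, it would undergo only the recent ones:
  rule 4 (degemination): no change (doduhot)
  rule 5 (intervocalic lenition): doduhot → dozuhot
  ⇒ as a loan: dozuhot
Vutasu 'duzuhus' matches the inherited outcome exactly, so it is an inherited cognate, not a loan.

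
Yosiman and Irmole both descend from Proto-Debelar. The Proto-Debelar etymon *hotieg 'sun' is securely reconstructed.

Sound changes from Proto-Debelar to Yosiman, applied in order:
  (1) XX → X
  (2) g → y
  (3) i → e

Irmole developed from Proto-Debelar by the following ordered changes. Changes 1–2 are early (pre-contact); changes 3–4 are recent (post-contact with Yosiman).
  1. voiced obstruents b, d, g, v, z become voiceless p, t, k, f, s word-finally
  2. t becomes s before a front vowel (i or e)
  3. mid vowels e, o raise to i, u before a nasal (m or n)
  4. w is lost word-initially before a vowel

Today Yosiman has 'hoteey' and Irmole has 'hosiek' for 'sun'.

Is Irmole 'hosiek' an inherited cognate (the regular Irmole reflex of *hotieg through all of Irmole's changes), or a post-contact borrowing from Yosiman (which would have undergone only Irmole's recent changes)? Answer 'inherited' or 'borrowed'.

inherited

If inherited, *hotieg would pass through all of Irmole's changes:
Irmole: *hotieg > hotiek > hosiek  (by final devoicing, palatalisation)
If borrowed from Yosiman 'hoteey' after the early changes, it would undergo only the recent ones:
  rule 3 (pre-nasal raising): no change (hoteey)
  rule 4 (glide loss): no change (hoteey)
  ⇒ as a loan: hoteey
Irmole 'hosiek' matches the inherited outcome exactly, so it is an inherited cognate, not a loan.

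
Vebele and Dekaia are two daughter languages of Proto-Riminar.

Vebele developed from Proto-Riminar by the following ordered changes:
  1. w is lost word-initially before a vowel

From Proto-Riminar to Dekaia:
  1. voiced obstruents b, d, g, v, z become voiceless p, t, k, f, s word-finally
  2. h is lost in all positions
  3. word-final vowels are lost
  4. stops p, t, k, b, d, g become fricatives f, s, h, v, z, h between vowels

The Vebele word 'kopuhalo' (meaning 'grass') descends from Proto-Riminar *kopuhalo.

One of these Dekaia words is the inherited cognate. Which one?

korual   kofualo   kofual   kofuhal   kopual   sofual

kofual

Dekaia: start from *kopuhalo.
  rule 1: no change — kopuhalo
  rule 2 (h-loss): kopuhalo → kopualo
  rule 3 (apocope): kopualo → kopual
  rule 4 (intervocalic lenition): kopual → kofual
  ⇒ Dekaia kofual
The other candidates each miss or misapply at least one Dekaia change.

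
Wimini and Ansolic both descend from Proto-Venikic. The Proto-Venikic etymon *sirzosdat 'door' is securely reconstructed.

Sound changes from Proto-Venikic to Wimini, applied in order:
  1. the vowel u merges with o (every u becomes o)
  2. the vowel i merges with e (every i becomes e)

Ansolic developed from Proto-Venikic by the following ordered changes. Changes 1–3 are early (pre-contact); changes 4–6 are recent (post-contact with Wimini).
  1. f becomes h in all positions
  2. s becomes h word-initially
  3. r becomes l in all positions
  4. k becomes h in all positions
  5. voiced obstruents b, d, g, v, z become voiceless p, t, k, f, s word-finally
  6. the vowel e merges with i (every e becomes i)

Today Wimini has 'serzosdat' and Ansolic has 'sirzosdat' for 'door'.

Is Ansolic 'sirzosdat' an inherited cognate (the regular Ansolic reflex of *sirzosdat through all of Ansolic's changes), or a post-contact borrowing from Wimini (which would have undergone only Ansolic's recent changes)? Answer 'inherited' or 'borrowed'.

If inherited, *sirzosdat would pass through all of Ansolic's changes:
Ansolic: *sirzosdat
  sirzosdat (rule 1 does not apply)
  sirzosdat → hirzosdat   [debuccalisation]
  hirzosdat → hilzosdat   [unconditioned shift]
  hilzosdat (rule 4 does not apply)
  hilzosdat (rule 5 does not apply)
  hilzosdat (rule 6 does not apply)
  giving Ansolic hilzosdat.
If borrowed from Wimini 'serzosdat' after the early changes, it would undergo only the recent ones:
  rule 4 (unconditioned shift): no change (serzosdat)
  rule 5 (final devoicing): no change (serzosdat)
  rule 6 (vowel merger): serzosdat → sirzosdat
  ⇒ as a loan: sirzosdat
Ansolic 'sirzosdat' matches the loan outcome 'sirzosdat', not the inherited 'hilzosdat' — it skipped the early Ansolic changes, so it was borrowed from Wimini.

borrowed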